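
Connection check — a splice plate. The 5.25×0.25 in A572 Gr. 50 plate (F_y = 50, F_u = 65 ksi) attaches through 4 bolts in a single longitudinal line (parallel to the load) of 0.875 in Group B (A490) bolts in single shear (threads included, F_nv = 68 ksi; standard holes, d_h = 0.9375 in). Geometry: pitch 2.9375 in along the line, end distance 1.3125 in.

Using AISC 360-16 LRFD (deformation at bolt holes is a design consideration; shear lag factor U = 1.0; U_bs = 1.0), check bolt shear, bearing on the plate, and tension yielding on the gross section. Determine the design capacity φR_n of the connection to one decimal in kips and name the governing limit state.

Bolt shear: A_b = π(0.875)²/4 = 0.60132 in². φR_n = 0.75 × 68 × 0.60132 × 4 × 1 = 122.7 kips.
Bearing (0.25 in plate, F_u = 65 ksi): end bolts L_c = 1.3125 − 0.9375/2 = 0.84375, R_n = min(1.2×0.84375×0.25×65, 2.4×0.875×0.25×65) = 16.453 kips/bolt; interior L_c = 2.9375 − 0.9375 = 2, R_n = 34.125 kips/bolt. φR_n = 0.75 × (1×16.453 + 3×34.125) = 89.1 kips.
Tension yield (gross): A_g = 5.25×0.25 = 1.3125 in². φR_n = 0.90 × 50 × 1.3125 = 59.1 kips.
Governing: min(122.7, 89.1, 59.1) = 59.1 kips → gross-section yield.

59.1 kips (gross-section yield governs)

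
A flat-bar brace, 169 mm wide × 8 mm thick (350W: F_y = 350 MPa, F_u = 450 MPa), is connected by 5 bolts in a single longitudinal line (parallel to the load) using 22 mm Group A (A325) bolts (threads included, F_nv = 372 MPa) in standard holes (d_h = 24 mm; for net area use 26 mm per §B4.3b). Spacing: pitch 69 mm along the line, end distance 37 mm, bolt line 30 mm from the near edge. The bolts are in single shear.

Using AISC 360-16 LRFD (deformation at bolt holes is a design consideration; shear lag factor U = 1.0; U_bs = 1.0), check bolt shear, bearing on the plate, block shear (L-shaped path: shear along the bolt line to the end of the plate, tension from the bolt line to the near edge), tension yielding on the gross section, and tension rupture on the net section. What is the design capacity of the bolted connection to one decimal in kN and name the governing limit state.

Bolt shear: A_b = π(22)²/4 = 380.13 mm². φR_n = 0.75 × 372 × 380.13 × 5 × 1 = 530.3 kN.
Bearing (8 mm plate, F_u = 450 MPa): end bolts L_c = 37 − 24/2 = 25, R_n = min(1.2×25×8×450, 2.4×22×8×450) = 108 kN/bolt; interior L_c = 69 − 24 = 45, R_n = 190.08 kN/bolt. φR_n = 0.75 × (1×108 + 4×190.08) = 651.2 kN.
Block shear: shear path 1×[37+4×69] = 1×313 mm, A_gv = 2504, A_nv = 1×(313 − 4.5×26)×8 = 1568 mm²; tension to near edge: (30 − 0.5×26)×8 = 136 mm². R_n = min(0.6×450×1568, 0.6×350×2504) + 1.0×450×136 = min(423.36, 525.84) + 61.2 = 484.56 kN. φR_n = 0.75 × 484.56 = 363.4 kN.
Tension yield (gross): A_g = 169×8 = 1352 mm². φR_n = 0.90 × 350 × 1352 = 425.9 kN.
Tension rupture (net): A_n = (169 − 1×26)×8 = 1144 mm² (U = 1.0, A_e = A_n). φR_n = 0.75 × 450 × 1144 = 386.1 kN.
Governing: min(530.3, 651.2, 363.4, 425.9, 386.1) = 363.4 kN → block shear.

363.4 kN (block shear governs)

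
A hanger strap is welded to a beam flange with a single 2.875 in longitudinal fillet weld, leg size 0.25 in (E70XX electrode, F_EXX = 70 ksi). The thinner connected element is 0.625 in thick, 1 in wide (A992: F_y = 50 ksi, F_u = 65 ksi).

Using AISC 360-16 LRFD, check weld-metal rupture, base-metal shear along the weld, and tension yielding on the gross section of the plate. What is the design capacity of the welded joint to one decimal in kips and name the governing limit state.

Weld metal: throat = 0.707×0.25 = 0.17675 in, L = 2.875 in. φR_n = 0.75 × 0.6 × 70 × 0.17675 × 2.875 = 16.0 kips.
Base metal shear (0.625 in plate): yield φR_n = 1.0×0.6×50×0.625×2.875 = 53.9 kips; rupture φR_n = 0.75×0.6×65×0.625×2.875 = 52.6 kips; take 52.6 kips (rupture).
Tension yield (gross): A_g = 1×0.625 = 0.625 in². φR_n = 0.90 × 50 × 0.625 = 28.1 kips.
Governing: min(16.0, 52.6, 28.1) = 16.0 kips → weld metal.

16.0 kips (weld metal governs)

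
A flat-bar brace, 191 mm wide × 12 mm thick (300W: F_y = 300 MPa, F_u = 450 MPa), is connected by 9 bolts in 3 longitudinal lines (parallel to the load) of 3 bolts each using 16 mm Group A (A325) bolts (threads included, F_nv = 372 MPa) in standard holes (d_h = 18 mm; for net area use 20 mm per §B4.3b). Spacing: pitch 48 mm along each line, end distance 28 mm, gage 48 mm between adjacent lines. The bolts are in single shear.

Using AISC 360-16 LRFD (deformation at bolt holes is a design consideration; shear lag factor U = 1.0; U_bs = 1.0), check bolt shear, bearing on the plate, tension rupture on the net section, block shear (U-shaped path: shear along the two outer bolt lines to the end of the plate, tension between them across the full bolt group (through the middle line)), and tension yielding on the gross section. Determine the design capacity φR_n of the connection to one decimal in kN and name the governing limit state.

Bolt shear: A_b = π(16)²/4 = 201.06 mm². φR_n = 0.75 × 372 × 201.06 × 9 × 1 = 504.9 kN.
Bearing (12 mm plate, F_u = 450 MPa): end bolts L_c = 28 − 18/2 = 19, R_n = min(1.2×19×12×450, 2.4×16×12×450) = 123.12 kN/bolt; interior L_c = 48 − 18 = 30, R_n = 194.4 kN/bolt. φR_n = 0.75 × (3×123.12 + 6×194.4) = 1151.8 kN.
Tension rupture (net): A_n = (191 − 3×20)×12 = 1572 mm² (U = 1.0, A_e = A_n). φR_n = 0.75 × 450 × 1572 = 530.6 kN.
Block shear: shear path 2×[28+2×48] = 2×124 mm, A_gv = 2976, A_nv = 2×(124 − 2.5×20)×12 = 1776 mm²; tension across gage: (96 − 2×20)×12 = 672 mm². R_n = min(0.6×450×1776, 0.6×300×2976) + 1.0×450×672 = min(479.52, 535.68) + 302.4 = 781.92 kN. φR_n = 0.75 × 781.92 = 586.4 kN.
Tension yield (gross): A_g = 191×12 = 2292 mm². φR_n = 0.90 × 300 × 2292 = 618.8 kN.
Governing: min(504.9, 1151.8, 530.6, 586.4, 618.8) = 504.9 kN → bolt shear.

504.9 kN (bolt shear governs)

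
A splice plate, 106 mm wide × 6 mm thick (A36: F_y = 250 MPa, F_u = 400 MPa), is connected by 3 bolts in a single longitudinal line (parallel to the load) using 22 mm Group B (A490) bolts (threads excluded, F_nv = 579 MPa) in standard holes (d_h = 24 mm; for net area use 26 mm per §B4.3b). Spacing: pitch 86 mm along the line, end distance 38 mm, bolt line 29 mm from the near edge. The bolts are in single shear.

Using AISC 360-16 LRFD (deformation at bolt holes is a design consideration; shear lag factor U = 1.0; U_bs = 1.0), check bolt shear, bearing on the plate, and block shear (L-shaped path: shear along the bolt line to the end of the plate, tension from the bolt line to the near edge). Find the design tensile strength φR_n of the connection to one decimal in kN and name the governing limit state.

170.6 kN (block shear governs)

Bolt shear: A_b = π(22)²/4 = 380.13 mm². φR_n = 0.75 × 579 × 380.13 × 3 × 1 = 495.2 kN.
Bearing (6 mm plate, F_u = 400 MPa): end bolts L_c = 38 − 24/2 = 26, R_n = min(1.2×26×6×400, 2.4×22×6×400) = 74.88 kN/bolt; interior L_c = 86 − 24 = 62, R_n = 126.72 kN/bolt. φR_n = 0.75 × (1×74.88 + 2×126.72) = 246.2 kN.
Block shear: shear path 1×[38+2×86] = 1×210 mm, A_gv = 1260, A_nv = 1×(210 − 2.5×26)×6 = 870 mm²; tension to near edge: (29 − 0.5×26)×6 = 96 mm². R_n = min(0.6×400×870, 0.6×250×1260) + 1.0×400×96 = min(208.8, 189) + 38.4 = 227.4 kN. φR_n = 0.75 × 227.4 = 170.6 kN.
Governing: min(495.2, 246.2, 170.6) = 170.6 kN → block shear.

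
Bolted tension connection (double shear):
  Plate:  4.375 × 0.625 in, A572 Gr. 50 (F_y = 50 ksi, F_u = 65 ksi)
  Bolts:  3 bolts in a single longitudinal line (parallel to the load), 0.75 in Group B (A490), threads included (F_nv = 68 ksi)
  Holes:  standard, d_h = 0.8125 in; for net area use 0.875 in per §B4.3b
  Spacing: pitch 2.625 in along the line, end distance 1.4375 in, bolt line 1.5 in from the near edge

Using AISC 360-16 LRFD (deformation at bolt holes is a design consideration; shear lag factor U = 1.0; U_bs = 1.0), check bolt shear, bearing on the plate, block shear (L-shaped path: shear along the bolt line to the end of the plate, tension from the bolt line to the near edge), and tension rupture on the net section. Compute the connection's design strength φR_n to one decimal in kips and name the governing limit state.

Bolt shear: A_b = π(0.75)²/4 = 0.44179 in². φR_n = 0.75 × 68 × 0.44179 × 3 × 2 = 135.2 kips.
Bearing (0.625 in plate, F_u = 65 ksi): end bolts L_c = 1.4375 − 0.8125/2 = 1.03125, R_n = min(1.2×1.03125×0.625×65, 2.4×0.75×0.625×65) = 50.273 kips/bolt; interior L_c = 2.625 − 0.8125 = 1.8125, R_n = 73.125 kips/bolt. φR_n = 0.75 × (1×50.273 + 2×73.125) = 147.4 kips.
Block shear: shear path 1×[1.4375+2×2.625] = 1×6.6875 in, A_gv = 4.1797, A_nv = 1×(6.6875 − 2.5×0.875)×0.625 = 2.8125 in²; tension to near edge: (1.5 − 0.5×0.875)×0.625 = 0.66406 in². R_n = min(0.6×65×2.8125, 0.6×50×4.1797) + 1.0×65×0.66406 = min(109.69, 125.39) + 43.164 = 152.85 kips. φR_n = 0.75 × 152.85 = 114.6 kips.
Tension rupture (net): A_n = (4.375 − 1×0.875)×0.625 = 2.1875 in² (U = 1.0, A_e = A_n). φR_n = 0.75 × 65 × 2.1875 = 106.6 kips.
Governing: min(135.2, 147.4, 114.6, 106.6) = 106.6 kips → net-section rupture.

106.6 kips (net-section rupture governs)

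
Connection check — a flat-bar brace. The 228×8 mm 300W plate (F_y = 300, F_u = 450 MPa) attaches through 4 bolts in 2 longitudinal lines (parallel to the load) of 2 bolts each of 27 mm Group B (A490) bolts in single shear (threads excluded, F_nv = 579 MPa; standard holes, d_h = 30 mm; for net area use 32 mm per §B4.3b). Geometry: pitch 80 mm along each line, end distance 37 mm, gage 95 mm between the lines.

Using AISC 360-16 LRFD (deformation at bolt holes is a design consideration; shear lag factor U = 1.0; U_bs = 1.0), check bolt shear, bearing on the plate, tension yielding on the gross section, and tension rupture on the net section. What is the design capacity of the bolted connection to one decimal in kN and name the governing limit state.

442.8 kN (net-section rupture governs)

Bolt shear: A_b = π(27)²/4 = 572.56 mm². φR_n = 0.75 × 579 × 572.56 × 4 × 1 = 994.5 kN.
Bearing (8 mm plate, F_u = 450 MPa): end bolts L_c = 37 − 30/2 = 22, R_n = min(1.2×22×8×450, 2.4×27×8×450) = 95.04 kN/bolt; interior L_c = 80 − 30 = 50, R_n = 216 kN/bolt. φR_n = 0.75 × (2×95.04 + 2×216) = 466.6 kN.
Tension yield (gross): A_g = 228×8 = 1824 mm². φR_n = 0.90 × 300 × 1824 = 492.5 kN.
Tension rupture (net): A_n = (228 − 2×32)×8 = 1312 mm² (U = 1.0, A_e = A_n). φR_n = 0.75 × 450 × 1312 = 442.8 kN.
Governing: min(994.5, 466.6, 492.5, 442.8) = 442.8 kN → net-section rupture.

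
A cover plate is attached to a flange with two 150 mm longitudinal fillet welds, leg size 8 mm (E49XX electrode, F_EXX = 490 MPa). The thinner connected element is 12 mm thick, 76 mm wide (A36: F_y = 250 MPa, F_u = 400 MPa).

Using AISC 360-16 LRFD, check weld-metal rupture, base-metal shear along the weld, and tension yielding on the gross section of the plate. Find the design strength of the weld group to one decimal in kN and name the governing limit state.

Weld metal: throat = 0.707×8 = 5.656 mm, L = 2×150 = 300 mm. φR_n = 0.75 × 0.6 × 490 × 5.656 × 300 = 374.1 kN.
Base metal shear (12 mm plate): yield φR_n = 1.0×0.6×250×12×300 = 540.0 kN; rupture φR_n = 0.75×0.6×400×12×300 = 648.0 kN; take 540.0 kN (yield).
Tension yield (gross): A_g = 76×12 = 912 mm². φR_n = 0.90 × 250 × 912 = 205.2 kN.
Governing: min(374.1, 540.0, 205.2) = 205.2 kN → gross-section yield.

205.2 kN (gross-section yield governs)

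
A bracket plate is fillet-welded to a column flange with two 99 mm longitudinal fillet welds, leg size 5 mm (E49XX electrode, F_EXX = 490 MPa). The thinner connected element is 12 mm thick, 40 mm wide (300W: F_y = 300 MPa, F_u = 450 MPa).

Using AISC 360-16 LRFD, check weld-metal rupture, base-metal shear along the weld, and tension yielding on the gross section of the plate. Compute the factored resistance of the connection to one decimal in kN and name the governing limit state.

129.6 kN (gross-section yield governs)

Weld metal: throat = 0.707×5 = 3.535 mm, L = 2×99 = 198 mm. φR_n = 0.75 × 0.6 × 490 × 3.535 × 198 = 154.3 kN.
Base metal shear (12 mm plate): yield φR_n = 1.0×0.6×300×12×198 = 427.7 kN; rupture φR_n = 0.75×0.6×450×12×198 = 481.1 kN; take 427.7 kN (yield).
Tension yield (gross): A_g = 40×12 = 480 mm². φR_n = 0.90 × 300 × 480 = 129.6 kN.
Governing: min(154.3, 427.7, 129.6) = 129.6 kN → gross-section yield.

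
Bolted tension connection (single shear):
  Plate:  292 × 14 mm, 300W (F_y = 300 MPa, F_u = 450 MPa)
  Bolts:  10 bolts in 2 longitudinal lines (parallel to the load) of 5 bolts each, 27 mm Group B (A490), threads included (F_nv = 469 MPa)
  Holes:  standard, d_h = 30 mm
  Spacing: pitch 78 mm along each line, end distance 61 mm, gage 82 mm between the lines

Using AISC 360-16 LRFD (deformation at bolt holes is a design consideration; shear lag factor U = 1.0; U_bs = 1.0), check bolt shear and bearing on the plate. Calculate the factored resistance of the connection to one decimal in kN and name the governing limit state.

2014.0 kN (bolt shear governs)

Bolt shear: A_b = π(27)²/4 = 572.56 mm². φR_n = 0.75 × 469 × 572.56 × 10 × 1 = 2014.0 kN.
Bearing (14 mm plate, F_u = 450 MPa): end bolts L_c = 61 − 30/2 = 46, R_n = min(1.2×46×14×450, 2.4×27×14×450) = 347.76 kN/bolt; interior L_c = 78 − 30 = 48, R_n = 362.88 kN/bolt. φR_n = 0.75 × (2×347.76 + 8×362.88) = 2698.9 kN.
Governing: min(2014.0, 2698.9) = 2014.0 kN → bolt shear.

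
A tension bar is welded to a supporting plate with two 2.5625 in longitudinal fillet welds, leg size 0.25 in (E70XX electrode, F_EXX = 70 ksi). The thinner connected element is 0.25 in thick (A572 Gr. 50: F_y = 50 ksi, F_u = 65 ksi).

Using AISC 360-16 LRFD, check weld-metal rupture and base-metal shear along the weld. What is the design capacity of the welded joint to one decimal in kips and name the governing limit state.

28.5 kips (weld metal governs)

Weld metal: throat = 0.707×0.25 = 0.17675 in, L = 2×2.5625 = 5.125 in. φR_n = 0.75 × 0.6 × 70 × 0.17675 × 5.125 = 28.5 kips.
Base metal shear (0.25 in plate): yield φR_n = 1.0×0.6×50×0.25×5.125 = 38.4 kips; rupture φR_n = 0.75×0.6×65×0.25×5.125 = 37.5 kips; take 37.5 kips (rupture).
Governing: min(28.5, 37.5) = 28.5 kips → weld metal.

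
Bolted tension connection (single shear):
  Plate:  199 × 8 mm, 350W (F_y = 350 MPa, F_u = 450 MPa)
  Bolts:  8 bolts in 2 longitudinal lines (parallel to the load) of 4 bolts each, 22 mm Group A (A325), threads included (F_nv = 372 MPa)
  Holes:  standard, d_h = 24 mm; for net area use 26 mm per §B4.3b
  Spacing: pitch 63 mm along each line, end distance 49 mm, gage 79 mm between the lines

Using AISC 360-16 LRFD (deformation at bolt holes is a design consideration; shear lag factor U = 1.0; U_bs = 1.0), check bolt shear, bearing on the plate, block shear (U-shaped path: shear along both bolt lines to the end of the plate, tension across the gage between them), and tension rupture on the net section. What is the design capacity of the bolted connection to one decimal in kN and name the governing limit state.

Bolt shear: A_b = π(22)²/4 = 380.13 mm². φR_n = 0.75 × 372 × 380.13 × 8 × 1 = 848.5 kN.
Bearing (8 mm plate, F_u = 450 MPa): end bolts L_c = 49 − 24/2 = 37, R_n = min(1.2×37×8×450, 2.4×22×8×450) = 159.84 kN/bolt; interior L_c = 63 − 24 = 39, R_n = 168.48 kN/bolt. φR_n = 0.75 × (2×159.84 + 6×168.48) = 997.9 kN.
Block shear: shear path 2×[49+3×63] = 2×238 mm, A_gv = 3808, A_nv = 2×(238 − 3.5×26)×8 = 2352 mm²; tension across gage: (79 − 1×26)×8 = 424 mm². R_n = min(0.6×450×2352, 0.6×350×3808) + 1.0×450×424 = min(635.04, 799.68) + 190.8 = 825.84 kN. φR_n = 0.75 × 825.84 = 619.4 kN.
Tension rupture (net): A_n = (199 − 2×26)×8 = 1176 mm² (U = 1.0, A_e = A_n). φR_n = 0.75 × 450 × 1176 = 396.9 kN.
Governing: min(848.5, 997.9, 619.4, 396.9) = 396.9 kN → net-section rupture.

396.9 kN (net-section rupture governs)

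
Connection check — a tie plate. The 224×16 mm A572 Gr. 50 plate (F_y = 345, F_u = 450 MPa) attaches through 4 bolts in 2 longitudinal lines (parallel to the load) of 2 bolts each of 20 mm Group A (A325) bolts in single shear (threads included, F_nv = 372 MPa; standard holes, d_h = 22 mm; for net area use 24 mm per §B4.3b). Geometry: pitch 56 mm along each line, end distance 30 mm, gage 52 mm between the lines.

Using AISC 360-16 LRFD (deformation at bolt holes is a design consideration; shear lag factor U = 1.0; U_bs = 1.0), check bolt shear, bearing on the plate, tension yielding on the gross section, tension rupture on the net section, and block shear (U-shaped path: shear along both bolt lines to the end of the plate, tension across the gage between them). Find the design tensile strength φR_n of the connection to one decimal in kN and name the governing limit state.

350.6 kN (bolt shear governs)

Bolt shear: A_b = π(20)²/4 = 314.16 mm². φR_n = 0.75 × 372 × 314.16 × 4 × 1 = 350.6 kN.
Bearing (16 mm plate, F_u = 450 MPa): end bolts L_c = 30 − 22/2 = 19, R_n = min(1.2×19×16×450, 2.4×20×16×450) = 164.16 kN/bolt; interior L_c = 56 − 22 = 34, R_n = 293.76 kN/bolt. φR_n = 0.75 × (2×164.16 + 2×293.76) = 686.9 kN.
Tension yield (gross): A_g = 224×16 = 3584 mm². φR_n = 0.90 × 345 × 3584 = 1112.8 kN.
Tension rupture (net): A_n = (224 − 2×24)×16 = 2816 mm² (U = 1.0, A_e = A_n). φR_n = 0.75 × 450 × 2816 = 950.4 kN.
Block shear: shear path 2×[30+1×56] = 2×86 mm, A_gv = 2752, A_nv = 2×(86 − 1.5×24)×16 = 1600 mm²; tension across gage: (52 − 1×24)×16 = 448 mm². R_n = min(0.6×450×1600, 0.6×345×2752) + 1.0×450×448 = min(432, 569.66) + 201.6 = 633.6 kN. φR_n = 0.75 × 633.6 = 475.2 kN.
Governing: min(350.6, 686.9, 1112.8, 950.4, 475.2) = 350.6 kN → bolt shear.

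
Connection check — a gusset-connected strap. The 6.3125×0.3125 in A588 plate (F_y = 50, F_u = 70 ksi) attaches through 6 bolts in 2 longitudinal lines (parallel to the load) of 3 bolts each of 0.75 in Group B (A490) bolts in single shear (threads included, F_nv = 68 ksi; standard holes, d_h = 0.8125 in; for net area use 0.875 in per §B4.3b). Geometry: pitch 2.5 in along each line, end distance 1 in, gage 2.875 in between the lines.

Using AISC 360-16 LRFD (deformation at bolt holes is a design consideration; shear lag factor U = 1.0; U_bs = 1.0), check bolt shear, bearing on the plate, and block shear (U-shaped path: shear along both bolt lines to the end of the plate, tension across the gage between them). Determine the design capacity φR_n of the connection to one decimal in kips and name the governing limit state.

107.9 kips (block shear governs)

Bolt shear: A_b = π(0.75)²/4 = 0.44179 in². φR_n = 0.75 × 68 × 0.44179 × 6 × 1 = 135.2 kips.
Bearing (0.3125 in plate, F_u = 70 ksi): end bolts L_c = 1 − 0.8125/2 = 0.59375, R_n = min(1.2×0.59375×0.3125×70, 2.4×0.75×0.3125×70) = 15.586 kips/bolt; interior L_c = 2.5 − 0.8125 = 1.6875, R_n = 39.375 kips/bolt. φR_n = 0.75 × (2×15.586 + 4×39.375) = 141.5 kips.
Block shear: shear path 2×[1+2×2.5] = 2×6 in, A_gv = 3.75, A_nv = 2×(6 − 2.5×0.875)×0.3125 = 2.3828 in²; tension across gage: (2.875 − 1×0.875)×0.3125 = 0.625 in². R_n = min(0.6×70×2.3828, 0.6×50×3.75) + 1.0×70×0.625 = min(100.08, 112.5) + 43.75 = 143.83 kips. φR_n = 0.75 × 143.83 = 107.9 kips.
Governing: min(135.2, 141.5, 107.9) = 107.9 kips → block shear.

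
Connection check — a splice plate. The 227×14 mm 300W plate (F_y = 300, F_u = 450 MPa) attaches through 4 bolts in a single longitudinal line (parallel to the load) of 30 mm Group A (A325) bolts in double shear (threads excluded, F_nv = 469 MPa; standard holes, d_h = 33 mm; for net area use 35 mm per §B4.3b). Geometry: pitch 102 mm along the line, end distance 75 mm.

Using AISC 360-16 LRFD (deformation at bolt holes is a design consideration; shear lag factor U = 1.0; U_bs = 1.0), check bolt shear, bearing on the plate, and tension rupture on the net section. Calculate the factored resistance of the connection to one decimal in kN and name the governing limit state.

Bolt shear: A_b = π(30)²/4 = 706.86 mm². φR_n = 0.75 × 469 × 706.86 × 4 × 2 = 1989.1 kN.
Bearing (14 mm plate, F_u = 450 MPa): end bolts L_c = 75 − 33/2 = 58.5, R_n = min(1.2×58.5×14×450, 2.4×30×14×450) = 442.26 kN/bolt; interior L_c = 102 − 33 = 69, R_n = 453.6 kN/bolt. φR_n = 0.75 × (1×442.26 + 3×453.6) = 1352.3 kN.
Tension rupture (net): A_n = (227 − 1×35)×14 = 2688 mm² (U = 1.0, A_e = A_n). φR_n = 0.75 × 450 × 2688 = 907.2 kN.
Governing: min(1989.1, 1352.3, 907.2) = 907.2 kN → net-section rupture.

907.2 kN (net-section rupture governs)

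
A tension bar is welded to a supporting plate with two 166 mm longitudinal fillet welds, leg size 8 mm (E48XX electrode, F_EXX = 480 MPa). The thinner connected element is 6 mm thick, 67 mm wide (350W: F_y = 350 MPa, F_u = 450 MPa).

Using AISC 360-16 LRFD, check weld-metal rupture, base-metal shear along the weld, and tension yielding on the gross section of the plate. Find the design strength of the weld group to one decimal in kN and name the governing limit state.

Weld metal: throat = 0.707×8 = 5.656 mm, L = 2×166 = 332 mm. φR_n = 0.75 × 0.6 × 480 × 5.656 × 332 = 405.6 kN.
Base metal shear (6 mm plate): yield φR_n = 1.0×0.6×350×6×332 = 418.3 kN; rupture φR_n = 0.75×0.6×450×6×332 = 403.4 kN; take 403.4 kN (rupture).
Tension yield (gross): A_g = 67×6 = 402 mm². φR_n = 0.90 × 350 × 402 = 126.6 kN.
Governing: min(405.6, 403.4, 126.6) = 126.6 kN → gross-section yield.

126.6 kN (gross-section yield governs)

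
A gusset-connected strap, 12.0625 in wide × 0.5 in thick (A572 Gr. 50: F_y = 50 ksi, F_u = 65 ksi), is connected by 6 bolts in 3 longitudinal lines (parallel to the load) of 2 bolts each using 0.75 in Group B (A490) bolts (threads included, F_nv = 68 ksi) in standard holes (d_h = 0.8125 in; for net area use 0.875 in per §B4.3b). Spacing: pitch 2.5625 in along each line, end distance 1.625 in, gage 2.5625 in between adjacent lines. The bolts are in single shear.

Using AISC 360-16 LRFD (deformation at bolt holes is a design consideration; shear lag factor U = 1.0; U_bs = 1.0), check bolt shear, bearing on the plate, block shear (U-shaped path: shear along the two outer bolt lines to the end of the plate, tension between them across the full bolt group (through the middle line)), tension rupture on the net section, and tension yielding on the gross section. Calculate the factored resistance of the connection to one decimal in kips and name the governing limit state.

135.2 kips (bolt shear governs)

Bolt shear: A_b = π(0.75)²/4 = 0.44179 in². φR_n = 0.75 × 68 × 0.44179 × 6 × 1 = 135.2 kips.
Bearing (0.5 in plate, F_u = 65 ksi): end bolts L_c = 1.625 − 0.8125/2 = 1.21875, R_n = min(1.2×1.21875×0.5×65, 2.4×0.75×0.5×65) = 47.531 kips/bolt; interior L_c = 2.5625 − 0.8125 = 1.75, R_n = 58.5 kips/bolt. φR_n = 0.75 × (3×47.531 + 3×58.5) = 238.6 kips.
Block shear: shear path 2×[1.625+1×2.5625] = 2×4.1875 in, A_gv = 4.1875, A_nv = 2×(4.1875 − 1.5×0.875)×0.5 = 2.875 in²; tension across gage: (5.125 − 2×0.875)×0.5 = 1.6875 in². R_n = min(0.6×65×2.875, 0.6×50×4.1875) + 1.0×65×1.6875 = min(112.13, 125.63) + 109.69 = 221.82 kips. φR_n = 0.75 × 221.82 = 166.4 kips.
Tension rupture (net): A_n = (12.0625 − 3×0.875)×0.5 = 4.7188 in² (U = 1.0, A_e = A_n). φR_n = 0.75 × 65 × 4.7188 = 230.0 kips.
Tension yield (gross): A_g = 12.0625×0.5 = 6.0313 in². φR_n = 0.90 × 50 × 6.0313 = 271.4 kips.
Governing: min(135.2, 238.6, 166.4, 230.0, 271.4) = 135.2 kips → bolt shear.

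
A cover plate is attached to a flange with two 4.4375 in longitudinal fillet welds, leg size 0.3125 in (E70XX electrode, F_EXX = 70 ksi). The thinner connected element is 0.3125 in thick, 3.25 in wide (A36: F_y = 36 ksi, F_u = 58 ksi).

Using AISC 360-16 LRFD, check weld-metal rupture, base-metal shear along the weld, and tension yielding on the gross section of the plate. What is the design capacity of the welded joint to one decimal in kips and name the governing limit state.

Weld metal: throat = 0.707×0.3125 = 0.22094 in, L = 2×4.4375 = 8.875 in. φR_n = 0.75 × 0.6 × 70 × 0.22094 × 8.875 = 61.8 kips.
Base metal shear (0.3125 in plate): yield φR_n = 1.0×0.6×36×0.3125×8.875 = 59.9 kips; rupture φR_n = 0.75×0.6×58×0.3125×8.875 = 72.4 kips; take 59.9 kips (yield).
Tension yield (gross): A_g = 3.25×0.3125 = 1.0156 in². φR_n = 0.90 × 36 × 1.0156 = 32.9 kips.
Governing: min(61.8, 59.9, 32.9) = 32.9 kips → gross-section yield.

32.9 kips (gross-section yield governs)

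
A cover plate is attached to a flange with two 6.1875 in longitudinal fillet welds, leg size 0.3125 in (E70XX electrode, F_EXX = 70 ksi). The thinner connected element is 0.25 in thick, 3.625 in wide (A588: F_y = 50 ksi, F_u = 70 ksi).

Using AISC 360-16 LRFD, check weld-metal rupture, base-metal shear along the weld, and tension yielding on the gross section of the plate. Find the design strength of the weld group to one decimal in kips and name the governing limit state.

40.8 kips (gross-section yield governs)

Weld metal: throat = 0.707×0.3125 = 0.22094 in, L = 2×6.1875 = 12.375 in. φR_n = 0.75 × 0.6 × 70 × 0.22094 × 12.375 = 86.1 kips.
Base metal shear (0.25 in plate): yield φR_n = 1.0×0.6×50×0.25×12.375 = 92.8 kips; rupture φR_n = 0.75×0.6×70×0.25×12.375 = 97.5 kips; take 92.8 kips (yield).
Tension yield (gross): A_g = 3.625×0.25 = 0.90625 in². φR_n = 0.90 × 50 × 0.90625 = 40.8 kips.
Governing: min(86.1, 92.8, 40.8) = 40.8 kips → gross-section yield.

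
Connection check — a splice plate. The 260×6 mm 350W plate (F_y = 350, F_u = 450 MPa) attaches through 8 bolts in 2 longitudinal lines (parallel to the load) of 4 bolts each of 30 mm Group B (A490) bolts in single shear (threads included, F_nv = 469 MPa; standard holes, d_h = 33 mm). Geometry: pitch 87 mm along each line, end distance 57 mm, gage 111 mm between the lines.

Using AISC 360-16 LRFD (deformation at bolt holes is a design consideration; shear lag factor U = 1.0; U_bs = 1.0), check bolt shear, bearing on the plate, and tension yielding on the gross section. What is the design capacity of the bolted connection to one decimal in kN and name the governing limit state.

491.4 kN (gross-section yield governs)

Bolt shear: A_b = π(30)²/4 = 706.86 mm². φR_n = 0.75 × 469 × 706.86 × 8 × 1 = 1989.1 kN.
Bearing (6 mm plate, F_u = 450 MPa): end bolts L_c = 57 − 33/2 = 40.5, R_n = min(1.2×40.5×6×450, 2.4×30×6×450) = 131.22 kN/bolt; interior L_c = 87 − 33 = 54, R_n = 174.96 kN/bolt. φR_n = 0.75 × (2×131.22 + 6×174.96) = 984.2 kN.
Tension yield (gross): A_g = 260×6 = 1560 mm². φR_n = 0.90 × 350 × 1560 = 491.4 kN.
Governing: min(1989.1, 984.2, 491.4) = 491.4 kN → gross-section yield.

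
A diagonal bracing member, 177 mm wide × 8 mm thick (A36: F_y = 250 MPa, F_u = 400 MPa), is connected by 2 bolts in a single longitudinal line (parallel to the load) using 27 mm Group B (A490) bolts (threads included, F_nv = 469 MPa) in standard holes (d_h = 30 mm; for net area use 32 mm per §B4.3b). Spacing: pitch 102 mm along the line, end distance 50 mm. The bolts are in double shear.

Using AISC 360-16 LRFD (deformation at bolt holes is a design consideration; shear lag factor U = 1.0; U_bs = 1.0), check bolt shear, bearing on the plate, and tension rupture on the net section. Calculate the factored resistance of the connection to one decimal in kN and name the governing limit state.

Bolt shear: A_b = π(27)²/4 = 572.56 mm². φR_n = 0.75 × 469 × 572.56 × 2 × 2 = 805.6 kN.
Bearing (8 mm plate, F_u = 400 MPa): end bolts L_c = 50 − 30/2 = 35, R_n = min(1.2×35×8×400, 2.4×27×8×400) = 134.4 kN/bolt; interior L_c = 102 − 30 = 72, R_n = 207.36 kN/bolt. φR_n = 0.75 × (1×134.4 + 1×207.36) = 256.3 kN.
Tension rupture (net): A_n = (177 − 1×32)×8 = 1160 mm² (U = 1.0, A_e = A_n). φR_n = 0.75 × 400 × 1160 = 348.0 kN.
Governing: min(805.6, 256.3, 348.0) = 256.3 kN → bearing.

256.3 kN (bearing governs)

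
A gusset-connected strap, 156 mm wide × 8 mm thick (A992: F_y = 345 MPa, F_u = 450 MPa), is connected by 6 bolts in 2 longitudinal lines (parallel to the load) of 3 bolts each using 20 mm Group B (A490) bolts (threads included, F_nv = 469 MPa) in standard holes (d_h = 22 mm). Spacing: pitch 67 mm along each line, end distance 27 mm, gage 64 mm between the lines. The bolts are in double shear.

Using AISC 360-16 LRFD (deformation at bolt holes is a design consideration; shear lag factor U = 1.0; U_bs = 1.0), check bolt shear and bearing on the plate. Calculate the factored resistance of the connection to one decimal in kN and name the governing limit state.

622.1 kN (bearing governs)

Bolt shear: A_b = π(20)²/4 = 314.16 mm². φR_n = 0.75 × 469 × 314.16 × 6 × 2 = 1326.1 kN.
Bearing (8 mm plate, F_u = 450 MPa): end bolts L_c = 27 − 22/2 = 16, R_n = min(1.2×16×8×450, 2.4×20×8×450) = 69.12 kN/bolt; interior L_c = 67 − 22 = 45, R_n = 172.8 kN/bolt. φR_n = 0.75 × (2×69.12 + 4×172.8) = 622.1 kN.
Governing: min(1326.1, 622.1) = 622.1 kN → bearing.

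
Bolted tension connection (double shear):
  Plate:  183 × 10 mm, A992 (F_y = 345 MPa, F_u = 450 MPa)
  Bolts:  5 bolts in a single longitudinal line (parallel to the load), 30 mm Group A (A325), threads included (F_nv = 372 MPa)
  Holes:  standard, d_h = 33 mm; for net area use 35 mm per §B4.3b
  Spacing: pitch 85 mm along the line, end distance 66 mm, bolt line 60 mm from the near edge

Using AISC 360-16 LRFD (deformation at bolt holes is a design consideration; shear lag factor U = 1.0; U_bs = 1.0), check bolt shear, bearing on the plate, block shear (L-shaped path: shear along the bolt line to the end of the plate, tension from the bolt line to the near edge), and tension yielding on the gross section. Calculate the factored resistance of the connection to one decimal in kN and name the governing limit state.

Bolt shear: A_b = π(30)²/4 = 706.86 mm². φR_n = 0.75 × 372 × 706.86 × 5 × 2 = 1972.1 kN.
Bearing (10 mm plate, F_u = 450 MPa): end bolts L_c = 66 − 33/2 = 49.5, R_n = min(1.2×49.5×10×450, 2.4×30×10×450) = 267.3 kN/bolt; interior L_c = 85 − 33 = 52, R_n = 280.8 kN/bolt. φR_n = 0.75 × (1×267.3 + 4×280.8) = 1042.9 kN.
Block shear: shear path 1×[66+4×85] = 1×406 mm, A_gv = 4060, A_nv = 1×(406 − 4.5×35)×10 = 2485 mm²; tension to near edge: (60 − 0.5×35)×10 = 425 mm². R_n = min(0.6×450×2485, 0.6×345×4060) + 1.0×450×425 = min(670.95, 840.42) + 191.25 = 862.2 kN. φR_n = 0.75 × 862.2 = 646.7 kN.
Tension yield (gross): A_g = 183×10 = 1830 mm². φR_n = 0.90 × 345 × 1830 = 568.2 kN.
Governing: min(1972.1, 1042.9, 646.7, 568.2) = 568.2 kN → gross-section yield.

568.2 kN (gross-section yield governs)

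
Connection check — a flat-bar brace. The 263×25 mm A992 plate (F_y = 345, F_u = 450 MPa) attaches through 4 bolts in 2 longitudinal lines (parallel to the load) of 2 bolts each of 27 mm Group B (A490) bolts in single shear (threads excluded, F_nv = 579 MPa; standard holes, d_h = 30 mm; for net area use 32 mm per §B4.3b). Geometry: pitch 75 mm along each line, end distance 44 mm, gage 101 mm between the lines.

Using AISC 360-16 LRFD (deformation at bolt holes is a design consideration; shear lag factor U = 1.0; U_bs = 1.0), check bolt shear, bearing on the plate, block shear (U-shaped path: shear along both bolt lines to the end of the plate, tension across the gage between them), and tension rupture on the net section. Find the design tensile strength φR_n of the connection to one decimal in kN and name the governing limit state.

994.5 kN (bolt shear governs)

Bolt shear: A_b = π(27)²/4 = 572.56 mm². φR_n = 0.75 × 579 × 572.56 × 4 × 1 = 994.5 kN.
Bearing (25 mm plate, F_u = 450 MPa): end bolts L_c = 44 − 30/2 = 29, R_n = min(1.2×29×25×450, 2.4×27×25×450) = 391.5 kN/bolt; interior L_c = 75 − 30 = 45, R_n = 607.5 kN/bolt. φR_n = 0.75 × (2×391.5 + 2×607.5) = 1498.5 kN.
Block shear: shear path 2×[44+1×75] = 2×119 mm, A_gv = 5950, A_nv = 2×(119 − 1.5×32)×25 = 3550 mm²; tension across gage: (101 − 1×32)×25 = 1725 mm². R_n = min(0.6×450×3550, 0.6×345×5950) + 1.0×450×1725 = min(958.5, 1231.7) + 776.25 = 1734.8 kN. φR_n = 0.75 × 1734.8 = 1301.1 kN.
Tension rupture (net): A_n = (263 − 2×32)×25 = 4975 mm² (U = 1.0, A_e = A_n). φR_n = 0.75 × 450 × 4975 = 1679.1 kN.
Governing: min(994.5, 1498.5, 1301.1, 1679.1) = 994.5 kN → bolt shear.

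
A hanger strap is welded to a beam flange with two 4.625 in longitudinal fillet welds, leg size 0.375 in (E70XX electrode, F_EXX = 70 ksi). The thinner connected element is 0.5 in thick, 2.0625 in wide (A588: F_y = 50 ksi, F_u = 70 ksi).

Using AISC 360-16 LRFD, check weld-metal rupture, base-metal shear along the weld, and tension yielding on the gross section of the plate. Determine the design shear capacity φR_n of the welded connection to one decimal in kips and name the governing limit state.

46.4 kips (gross-section yield governs)

Weld metal: throat = 0.707×0.375 = 0.26513 in, L = 2×4.625 = 9.25 in. φR_n = 0.75 × 0.6 × 70 × 0.26513 × 9.25 = 77.3 kips.
Base metal shear (0.5 in plate): yield φR_n = 1.0×0.6×50×0.5×9.25 = 138.8 kips; rupture φR_n = 0.75×0.6×70×0.5×9.25 = 145.7 kips; take 138.8 kips (yield).
Tension yield (gross): A_g = 2.0625×0.5 = 1.0313 in². φR_n = 0.90 × 50 × 1.0313 = 46.4 kips.
Governing: min(77.3, 138.8, 46.4) = 46.4 kips → gross-section yield.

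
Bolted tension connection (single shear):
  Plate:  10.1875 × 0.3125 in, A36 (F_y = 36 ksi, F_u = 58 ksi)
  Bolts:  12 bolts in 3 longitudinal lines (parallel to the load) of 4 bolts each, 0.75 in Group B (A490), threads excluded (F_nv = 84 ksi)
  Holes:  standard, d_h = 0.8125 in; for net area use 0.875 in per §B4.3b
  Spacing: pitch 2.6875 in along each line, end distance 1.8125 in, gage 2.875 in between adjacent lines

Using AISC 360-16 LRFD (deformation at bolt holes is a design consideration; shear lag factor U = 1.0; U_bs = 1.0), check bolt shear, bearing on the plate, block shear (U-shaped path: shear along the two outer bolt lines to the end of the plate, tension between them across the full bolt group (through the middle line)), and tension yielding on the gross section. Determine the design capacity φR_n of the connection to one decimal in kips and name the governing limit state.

103.1 kips (gross-section yield governs)

Bolt shear: A_b = π(0.75)²/4 = 0.44179 in². φR_n = 0.75 × 84 × 0.44179 × 12 × 1 = 334.0 kips.
Bearing (0.3125 in plate, F_u = 58 ksi): end bolts L_c = 1.8125 − 0.8125/2 = 1.40625, R_n = min(1.2×1.40625×0.3125×58, 2.4×0.75×0.3125×58) = 30.586 kips/bolt; interior L_c = 2.6875 − 0.8125 = 1.875, R_n = 32.625 kips/bolt. φR_n = 0.75 × (3×30.586 + 9×32.625) = 289.0 kips.
Block shear: shear path 2×[1.8125+3×2.6875] = 2×9.875 in, A_gv = 6.1719, A_nv = 2×(9.875 − 3.5×0.875)×0.3125 = 4.2578 in²; tension across gage: (5.75 − 2×0.875)×0.3125 = 1.25 in². R_n = min(0.6×58×4.2578, 0.6×36×6.1719) + 1.0×58×1.25 = min(148.17, 133.31) + 72.5 = 205.81 kips. φR_n = 0.75 × 205.81 = 154.4 kips.
Tension yield (gross): A_g = 10.1875×0.3125 = 3.1836 in². φR_n = 0.90 × 36 × 3.1836 = 103.1 kips.
Governing: min(334.0, 289.0, 154.4, 103.1) = 103.1 kips → gross-section yield.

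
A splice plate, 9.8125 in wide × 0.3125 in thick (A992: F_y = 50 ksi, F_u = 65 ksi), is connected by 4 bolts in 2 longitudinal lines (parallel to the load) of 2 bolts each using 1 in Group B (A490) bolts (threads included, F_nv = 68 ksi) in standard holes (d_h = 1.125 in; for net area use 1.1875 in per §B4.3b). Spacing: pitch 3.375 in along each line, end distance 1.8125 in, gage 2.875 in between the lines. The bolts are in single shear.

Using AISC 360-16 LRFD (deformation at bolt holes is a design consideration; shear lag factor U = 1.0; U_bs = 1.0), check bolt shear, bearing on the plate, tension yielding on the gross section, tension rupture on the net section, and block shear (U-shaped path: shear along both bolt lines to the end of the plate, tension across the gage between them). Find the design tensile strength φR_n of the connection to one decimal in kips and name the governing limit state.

Bolt shear: A_b = π(1)²/4 = 0.7854 in². φR_n = 0.75 × 68 × 0.7854 × 4 × 1 = 160.2 kips.
Bearing (0.3125 in plate, F_u = 65 ksi): end bolts L_c = 1.8125 − 1.125/2 = 1.25, R_n = min(1.2×1.25×0.3125×65, 2.4×1×0.3125×65) = 30.469 kips/bolt; interior L_c = 3.375 − 1.125 = 2.25, R_n = 48.75 kips/bolt. φR_n = 0.75 × (2×30.469 + 2×48.75) = 118.8 kips.
Tension yield (gross): A_g = 9.8125×0.3125 = 3.0664 in². φR_n = 0.90 × 50 × 3.0664 = 138.0 kips.
Tension rupture (net): A_n = (9.8125 − 2×1.1875)×0.3125 = 2.3242 in² (U = 1.0, A_e = A_n). φR_n = 0.75 × 65 × 2.3242 = 113.3 kips.
Block shear: shear path 2×[1.8125+1×3.375] = 2×5.1875 in, A_gv = 3.2422, A_nv = 2×(5.1875 − 1.5×1.1875)×0.3125 = 2.1289 in²; tension across gage: (2.875 − 1×1.1875)×0.3125 = 0.52734 in². R_n = min(0.6×65×2.1289, 0.6×50×3.2422) + 1.0×65×0.52734 = min(83.027, 97.266) + 34.277 = 117.3 kips. φR_n = 0.75 × 117.3 = 88.0 kips.
Governing: min(160.2, 118.8, 138.0, 113.3, 88.0) = 88.0 kips → block shear.

88.0 kips (block shear governs)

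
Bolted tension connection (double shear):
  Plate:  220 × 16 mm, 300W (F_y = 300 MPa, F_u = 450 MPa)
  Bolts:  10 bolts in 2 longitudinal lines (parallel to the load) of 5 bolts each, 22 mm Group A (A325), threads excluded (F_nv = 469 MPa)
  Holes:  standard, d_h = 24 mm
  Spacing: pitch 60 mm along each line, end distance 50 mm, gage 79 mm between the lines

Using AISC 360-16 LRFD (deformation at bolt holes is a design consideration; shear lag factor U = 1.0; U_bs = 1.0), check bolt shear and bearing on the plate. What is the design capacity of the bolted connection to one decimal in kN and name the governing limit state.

Bolt shear: A_b = π(22)²/4 = 380.13 mm². φR_n = 0.75 × 469 × 380.13 × 10 × 2 = 2674.2 kN.
Bearing (16 mm plate, F_u = 450 MPa): end bolts L_c = 50 − 24/2 = 38, R_n = min(1.2×38×16×450, 2.4×22×16×450) = 328.32 kN/bolt; interior L_c = 60 − 24 = 36, R_n = 311.04 kN/bolt. φR_n = 0.75 × (2×328.32 + 8×311.04) = 2358.7 kN.
Governing: min(2674.2, 2358.7) = 2358.7 kN → bearing.

2358.7 kN (bearing governs)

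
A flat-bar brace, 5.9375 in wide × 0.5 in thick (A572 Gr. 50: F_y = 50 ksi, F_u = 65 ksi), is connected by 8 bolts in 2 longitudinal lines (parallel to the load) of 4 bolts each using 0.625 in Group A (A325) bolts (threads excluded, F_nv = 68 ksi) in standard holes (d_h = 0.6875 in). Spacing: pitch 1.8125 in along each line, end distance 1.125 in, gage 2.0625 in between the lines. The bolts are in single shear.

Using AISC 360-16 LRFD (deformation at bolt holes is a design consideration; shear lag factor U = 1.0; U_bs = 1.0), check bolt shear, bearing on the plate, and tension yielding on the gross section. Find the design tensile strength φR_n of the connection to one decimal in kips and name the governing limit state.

Bolt shear: A_b = π(0.625)²/4 = 0.3068 in². φR_n = 0.75 × 68 × 0.3068 × 8 × 1 = 125.2 kips.
Bearing (0.5 in plate, F_u = 65 ksi): end bolts L_c = 1.125 − 0.6875/2 = 0.78125, R_n = min(1.2×0.78125×0.5×65, 2.4×0.625×0.5×65) = 30.469 kips/bolt; interior L_c = 1.8125 − 0.6875 = 1.125, R_n = 43.875 kips/bolt. φR_n = 0.75 × (2×30.469 + 6×43.875) = 243.1 kips.
Tension yield (gross): A_g = 5.9375×0.5 = 2.9688 in². φR_n = 0.90 × 50 × 2.9688 = 133.6 kips.
Governing: min(125.2, 243.1, 133.6) = 125.2 kips → bolt shear.

125.2 kips (bolt shear governs)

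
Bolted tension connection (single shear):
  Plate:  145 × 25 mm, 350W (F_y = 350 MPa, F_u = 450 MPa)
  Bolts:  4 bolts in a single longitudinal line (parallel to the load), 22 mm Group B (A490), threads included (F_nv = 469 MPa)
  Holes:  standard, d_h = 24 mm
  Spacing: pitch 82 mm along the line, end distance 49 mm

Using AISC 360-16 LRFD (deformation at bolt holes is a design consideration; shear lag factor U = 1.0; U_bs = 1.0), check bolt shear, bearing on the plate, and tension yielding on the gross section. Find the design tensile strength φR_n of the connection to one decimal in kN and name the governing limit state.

534.8 kN (bolt shear governs)

Bolt shear: A_b = π(22)²/4 = 380.13 mm². φR_n = 0.75 × 469 × 380.13 × 4 × 1 = 534.8 kN.
Bearing (25 mm plate, F_u = 450 MPa): end bolts L_c = 49 − 24/2 = 37, R_n = min(1.2×37×25×450, 2.4×22×25×450) = 499.5 kN/bolt; interior L_c = 82 − 24 = 58, R_n = 594 kN/bolt. φR_n = 0.75 × (1×499.5 + 3×594) = 1711.1 kN.
Tension yield (gross): A_g = 145×25 = 3625 mm². φR_n = 0.90 × 350 × 3625 = 1141.9 kN.
Governing: min(534.8, 1711.1, 1141.9) = 534.8 kN → bolt shear.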